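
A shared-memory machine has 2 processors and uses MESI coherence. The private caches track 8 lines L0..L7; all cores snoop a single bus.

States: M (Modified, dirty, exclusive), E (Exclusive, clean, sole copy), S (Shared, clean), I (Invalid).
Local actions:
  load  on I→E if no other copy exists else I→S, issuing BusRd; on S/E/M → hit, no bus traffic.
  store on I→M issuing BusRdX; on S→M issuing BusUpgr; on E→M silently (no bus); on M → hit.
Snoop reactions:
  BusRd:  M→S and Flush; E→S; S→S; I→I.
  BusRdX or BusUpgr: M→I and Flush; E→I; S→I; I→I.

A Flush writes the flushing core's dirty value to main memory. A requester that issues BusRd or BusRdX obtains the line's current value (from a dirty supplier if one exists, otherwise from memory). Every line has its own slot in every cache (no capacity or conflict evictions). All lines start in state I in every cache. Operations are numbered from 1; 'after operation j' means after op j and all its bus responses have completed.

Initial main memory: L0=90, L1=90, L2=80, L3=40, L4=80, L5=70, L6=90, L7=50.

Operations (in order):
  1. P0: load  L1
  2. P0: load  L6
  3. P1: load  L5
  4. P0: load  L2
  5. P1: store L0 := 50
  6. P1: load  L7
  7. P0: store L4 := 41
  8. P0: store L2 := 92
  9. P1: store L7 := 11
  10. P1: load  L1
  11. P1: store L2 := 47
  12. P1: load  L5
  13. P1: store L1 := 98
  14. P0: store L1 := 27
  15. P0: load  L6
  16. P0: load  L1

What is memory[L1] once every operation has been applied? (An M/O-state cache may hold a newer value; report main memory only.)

memory[L1] = 98

step 1: P0: load  L1  ⟶  EI  (L1)  txn=BusRd  M[L1]=90
step 2: P0: load  L6  ⟶  EI  (L6)  txn=BusRd  M[L6]=90
step 3: P1: load  L5  ⟶  IE  (L5)  txn=BusRd  M[L5]=70
step 4: P0: load  L2  ⟶  EI  (L2)  txn=BusRd  M[L2]=80
step 5: P1: store L0 := 50  ⟶  IM  (L0)  txn=BusRdX  M[L0]=90
step 6: P1: load  L7  ⟶  IE  (L7)  txn=BusRd  M[L7]=50
step 7: P0: store L4 := 41  ⟶  MI  (L4)  txn=BusRdX  M[L4]=80
step 8: P0: store L2 := 92  ⟶  MI  (L2)  txn=∅  M[L2]=80
step 9: P1: store L7 := 11  ⟶  IM  (L7)  txn=∅  M[L7]=50
step 10: P1: load  L1  ⟶  SS  (L1)  txn=BusRd  M[L1]=90
step 11: P1: store L2 := 47  ⟶  IM  (L2)  txn=BusRdX+Flush  M[L2]=92
step 12: P1: load  L5  ⟶  IE  (L5)  txn=∅  M[L5]=70
step 13: P1: store L1 := 98  ⟶  IM  (L1)  txn=BusUpgr  M[L1]=90
step 14: P0: store L1 := 27  ⟶  MI  (L1)  txn=BusRdX+Flush  M[L1]=98
step 15: P0: load  L6  ⟶  EI  (L6)  txn=∅  M[L6]=90
step 16: P0: load  L1  ⟶  MI  (L1)  txn=∅  M[L1]=98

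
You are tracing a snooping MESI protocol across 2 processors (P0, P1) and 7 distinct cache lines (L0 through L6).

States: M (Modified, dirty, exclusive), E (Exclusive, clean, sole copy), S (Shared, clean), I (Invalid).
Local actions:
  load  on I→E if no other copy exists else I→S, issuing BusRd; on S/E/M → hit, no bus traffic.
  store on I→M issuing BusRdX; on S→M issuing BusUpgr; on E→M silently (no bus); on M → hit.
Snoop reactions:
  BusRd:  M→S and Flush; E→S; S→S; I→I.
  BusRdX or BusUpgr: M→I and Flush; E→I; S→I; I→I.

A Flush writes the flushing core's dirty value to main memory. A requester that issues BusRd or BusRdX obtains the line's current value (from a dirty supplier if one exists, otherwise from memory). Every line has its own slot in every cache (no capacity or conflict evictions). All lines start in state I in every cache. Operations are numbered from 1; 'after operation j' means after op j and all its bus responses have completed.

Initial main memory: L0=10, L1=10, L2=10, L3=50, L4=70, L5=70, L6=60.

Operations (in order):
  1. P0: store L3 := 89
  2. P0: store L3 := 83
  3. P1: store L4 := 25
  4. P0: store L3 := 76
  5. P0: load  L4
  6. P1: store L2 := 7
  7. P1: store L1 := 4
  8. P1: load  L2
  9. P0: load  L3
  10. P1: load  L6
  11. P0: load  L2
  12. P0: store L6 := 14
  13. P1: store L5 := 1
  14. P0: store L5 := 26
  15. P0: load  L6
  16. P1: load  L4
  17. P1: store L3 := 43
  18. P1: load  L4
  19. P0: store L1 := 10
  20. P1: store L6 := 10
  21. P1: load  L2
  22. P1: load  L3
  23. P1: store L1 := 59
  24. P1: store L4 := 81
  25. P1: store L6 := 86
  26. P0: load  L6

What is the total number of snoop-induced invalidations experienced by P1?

invalidations = 3

1. P0: store L3 := 89  bus=[BusRdX]  L3: P0=M P1=I  mem[L3]=50
2. P0: store L3 := 83  bus=[-]  L3: P0=M P1=I  mem[L3]=50
3. P1: store L4 := 25  bus=[BusRdX]  L4: P0=I P1=M  mem[L4]=70
4. P0: store L3 := 76  bus=[-]  L3: P0=M P1=I  mem[L3]=50
5. P0: load  L4  bus=[BusRd,Flush]  L4: P0=S P1=S  mem[L4]=25
6. P1: store L2 := 7  bus=[BusRdX]  L2: P0=I P1=M  mem[L2]=10
7. P1: store L1 := 4  bus=[BusRdX]  L1: P0=I P1=M  mem[L1]=10
8. P1: load  L2  bus=[-]  L2: P0=I P1=M  mem[L2]=10
9. P0: load  L3  bus=[-]  L3: P0=M P1=I  mem[L3]=50
10. P1: load  L6  bus=[BusRd]  L6: P0=I P1=E  mem[L6]=60
11. P0: load  L2  bus=[BusRd,Flush]  L2: P0=S P1=S  mem[L2]=7
12. P0: store L6 := 14  bus=[BusRdX]  L6: P0=M P1=I  mem[L6]=60
13. P1: store L5 := 1  bus=[BusRdX]  L5: P0=I P1=M  mem[L5]=70
14. P0: store L5 := 26  bus=[BusRdX,Flush]  L5: P0=M P1=I  mem[L5]=1
15. P0: load  L6  bus=[-]  L6: P0=M P1=I  mem[L6]=60
16. P1: load  L4  bus=[-]  L4: P0=S P1=S  mem[L4]=25
17. P1: store L3 := 43  bus=[BusRdX,Flush]  L3: P0=I P1=M  mem[L3]=76
18. P1: load  L4  bus=[-]  L4: P0=S P1=S  mem[L4]=25
19. P0: store L1 := 10  bus=[BusRdX,Flush]  L1: P0=M P1=I  mem[L1]=4
20. P1: store L6 := 10  bus=[BusRdX,Flush]  L6: P0=I P1=M  mem[L6]=14
21. P1: load  L2  bus=[-]  L2: P0=S P1=S  mem[L2]=7
22. P1: load  L3  bus=[-]  L3: P0=I P1=M  mem[L3]=76
23. P1: store L1 := 59  bus=[BusRdX,Flush]  L1: P0=I P1=M  mem[L1]=10
24. P1: store L4 := 81  bus=[BusUpgr]  L4: P0=I P1=M  mem[L4]=25
25. P1: store L6 := 86  bus=[-]  L6: P0=I P1=M  mem[L6]=14
26. P0: load  L6  bus=[BusRd,Flush]  L6: P0=S P1=S  mem[L6]=86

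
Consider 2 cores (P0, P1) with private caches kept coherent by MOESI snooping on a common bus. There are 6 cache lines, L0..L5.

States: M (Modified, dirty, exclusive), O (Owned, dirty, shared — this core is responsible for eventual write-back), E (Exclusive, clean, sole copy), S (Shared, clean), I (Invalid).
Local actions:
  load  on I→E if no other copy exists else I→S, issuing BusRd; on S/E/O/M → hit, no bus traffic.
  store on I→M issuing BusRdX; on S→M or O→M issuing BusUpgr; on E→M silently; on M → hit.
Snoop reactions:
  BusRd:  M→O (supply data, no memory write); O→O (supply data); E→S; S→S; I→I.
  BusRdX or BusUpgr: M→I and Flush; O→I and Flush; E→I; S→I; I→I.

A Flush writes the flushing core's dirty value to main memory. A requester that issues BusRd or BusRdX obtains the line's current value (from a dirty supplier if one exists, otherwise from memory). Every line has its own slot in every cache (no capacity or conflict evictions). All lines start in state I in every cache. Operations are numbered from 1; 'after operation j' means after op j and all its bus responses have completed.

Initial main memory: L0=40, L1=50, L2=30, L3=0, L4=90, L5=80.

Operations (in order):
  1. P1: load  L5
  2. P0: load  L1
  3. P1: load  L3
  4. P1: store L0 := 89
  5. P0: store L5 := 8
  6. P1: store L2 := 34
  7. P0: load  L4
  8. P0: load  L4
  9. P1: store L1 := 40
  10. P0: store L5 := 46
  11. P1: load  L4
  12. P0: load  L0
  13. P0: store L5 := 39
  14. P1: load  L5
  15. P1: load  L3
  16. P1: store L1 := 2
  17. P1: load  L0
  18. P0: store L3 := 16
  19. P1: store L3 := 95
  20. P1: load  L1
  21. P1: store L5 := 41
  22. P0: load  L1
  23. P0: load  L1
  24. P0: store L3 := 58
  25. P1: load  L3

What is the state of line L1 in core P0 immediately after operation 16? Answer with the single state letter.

[1] P1: load  L5 | P0:I, P1:E(80) | bus: BusRd
[2] P0: load  L1 | P0:E(50), P1:I | bus: BusRd
[3] P1: load  L3 | P0:I, P1:E(0) | bus: BusRd
[4] P1: store L0 := 89 | P0:I, P1:M(89) | bus: BusRdX
[5] P0: store L5 := 8 | P0:M(8), P1:I | bus: BusRdX
[6] P1: store L2 := 34 | P0:I, P1:M(34) | bus: BusRdX
[7] P0: load  L4 | P0:E(90), P1:I | bus: BusRd
[8] P0: load  L4 | P0:E(90), P1:I | bus: none
[9] P1: store L1 := 40 | P0:I, P1:M(40) | bus: BusRdX
[10] P0: store L5 := 46 | P0:M(46), P1:I | bus: none
[11] P1: load  L4 | P0:S(90), P1:S(90) | bus: BusRd
[12] P0: load  L0 | P0:S(89), P1:O(89) | bus: BusRd
[13] P0: store L5 := 39 | P0:M(39), P1:I | bus: none
[14] P1: load  L5 | P0:O(39), P1:S(39) | bus: BusRd
[15] P1: load  L3 | P0:I, P1:E(0) | bus: none
[16] P1: store L1 := 2 | P0:I, P1:M(2) | bus: none
[17] P1: load  L0 | P0:S(89), P1:O(89) | bus: none
[18] P0: store L3 := 16 | P0:M(16), P1:I | bus: BusRdX
[19] P1: store L3 := 95 | P0:I, P1:M(95) | bus: BusRdX,Flush
[20] P1: load  L1 | P0:I, P1:M(2) | bus: none
[21] P1: store L5 := 41 | P0:I, P1:M(41) | bus: BusUpgr,Flush
[22] P0: load  L1 | P0:S(2), P1:O(2) | bus: BusRd
[23] P0: load  L1 | P0:S(2), P1:O(2) | bus: none
[24] P0: store L3 := 58 | P0:M(58), P1:I | bus: BusRdX,Flush
[25] P1: load  L3 | P0:O(58), P1:S(58) | bus: BusRd

state = I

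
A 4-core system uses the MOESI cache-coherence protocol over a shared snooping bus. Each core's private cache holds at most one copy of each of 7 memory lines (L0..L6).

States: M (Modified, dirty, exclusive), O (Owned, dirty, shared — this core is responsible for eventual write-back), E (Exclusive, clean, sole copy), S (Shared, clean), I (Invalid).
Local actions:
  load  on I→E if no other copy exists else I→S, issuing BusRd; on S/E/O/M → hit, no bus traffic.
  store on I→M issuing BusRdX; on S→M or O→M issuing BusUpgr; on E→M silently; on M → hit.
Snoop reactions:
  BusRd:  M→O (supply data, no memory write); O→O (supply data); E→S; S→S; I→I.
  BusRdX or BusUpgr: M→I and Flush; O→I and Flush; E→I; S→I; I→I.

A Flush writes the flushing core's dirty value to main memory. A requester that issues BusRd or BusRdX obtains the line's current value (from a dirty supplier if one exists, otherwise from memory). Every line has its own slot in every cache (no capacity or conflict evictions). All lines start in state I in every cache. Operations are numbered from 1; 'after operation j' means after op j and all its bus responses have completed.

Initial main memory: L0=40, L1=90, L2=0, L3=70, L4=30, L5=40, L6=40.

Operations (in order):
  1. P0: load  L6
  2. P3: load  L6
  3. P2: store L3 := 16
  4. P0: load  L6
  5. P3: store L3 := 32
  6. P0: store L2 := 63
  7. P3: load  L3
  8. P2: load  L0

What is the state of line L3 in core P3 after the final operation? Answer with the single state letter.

1. P0: load  L6  bus=[BusRd]  L6: P0=E P1=I P2=I P3=I  mem[L6]=40
2. P3: load  L6  bus=[BusRd]  L6: P0=S P1=I P2=I P3=S  mem[L6]=40
3. P2: store L3 := 16  bus=[BusRdX]  L3: P0=I P1=I P2=M P3=I  mem[L3]=70
4. P0: load  L6  bus=[-]  L6: P0=S P1=I P2=I P3=S  mem[L6]=40
5. P3: store L3 := 32  bus=[BusRdX,Flush]  L3: P0=I P1=I P2=I P3=M  mem[L3]=16
6. P0: store L2 := 63  bus=[BusRdX]  L2: P0=M P1=I P2=I P3=I  mem[L2]=0
7. P3: load  L3  bus=[-]  L3: P0=I P1=I P2=I P3=M  mem[L3]=16
8. P2: load  L0  bus=[BusRd]  L0: P0=I P1=I P2=E P3=I  mem[L0]=40

state = M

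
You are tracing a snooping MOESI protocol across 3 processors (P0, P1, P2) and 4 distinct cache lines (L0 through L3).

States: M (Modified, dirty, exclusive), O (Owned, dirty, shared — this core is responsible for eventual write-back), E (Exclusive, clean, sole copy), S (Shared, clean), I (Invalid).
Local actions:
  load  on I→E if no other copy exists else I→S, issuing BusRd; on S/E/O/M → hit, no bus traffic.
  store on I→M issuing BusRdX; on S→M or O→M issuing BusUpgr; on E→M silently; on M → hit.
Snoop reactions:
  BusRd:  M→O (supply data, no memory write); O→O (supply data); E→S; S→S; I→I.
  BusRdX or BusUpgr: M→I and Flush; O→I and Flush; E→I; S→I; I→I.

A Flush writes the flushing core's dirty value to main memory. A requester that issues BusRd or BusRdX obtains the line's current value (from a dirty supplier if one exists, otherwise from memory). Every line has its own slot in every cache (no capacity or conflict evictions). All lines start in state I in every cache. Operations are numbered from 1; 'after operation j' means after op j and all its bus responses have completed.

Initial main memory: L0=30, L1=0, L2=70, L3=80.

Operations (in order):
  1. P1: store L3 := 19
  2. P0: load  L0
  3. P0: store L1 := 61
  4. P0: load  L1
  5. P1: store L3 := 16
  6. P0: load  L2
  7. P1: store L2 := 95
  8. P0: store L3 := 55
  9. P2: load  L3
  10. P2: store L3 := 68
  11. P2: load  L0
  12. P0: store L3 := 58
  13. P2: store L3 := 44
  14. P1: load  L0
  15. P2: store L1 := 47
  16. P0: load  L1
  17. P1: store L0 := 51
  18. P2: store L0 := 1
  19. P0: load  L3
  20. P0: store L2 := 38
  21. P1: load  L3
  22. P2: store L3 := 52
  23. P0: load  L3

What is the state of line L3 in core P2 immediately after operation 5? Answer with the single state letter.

  op1 P1: store L3 := 19 → I/M/I on L3; bus BusRdX; mem=80
  op2 P0: load  L0 → E/I/I on L0; bus BusRd; mem=30
  op3 P0: store L1 := 61 → M/I/I on L1; bus BusRdX; mem=0
  op4 P0: load  L1 → M/I/I on L1; bus (none); mem=0
  op5 P1: store L3 := 16 → I/M/I on L3; bus (none); mem=80
  op6 P0: load  L2 → E/I/I on L2; bus BusRd; mem=70
  op7 P1: store L2 := 95 → I/M/I on L2; bus BusRdX; mem=70
  op8 P0: store L3 := 55 → M/I/I on L3; bus BusRdX Flush; mem=16
  op9 P2: load  L3 → O/I/S on L3; bus BusRd; mem=16
  op10 P2: store L3 := 68 → I/I/M on L3; bus BusUpgr Flush; mem=55
  op11 P2: load  L0 → S/I/S on L0; bus BusRd; mem=30
  op12 P0: store L3 := 58 → M/I/I on L3; bus BusRdX Flush; mem=68
  op13 P2: store L3 := 44 → I/I/M on L3; bus BusRdX Flush; mem=58
  op14 P1: load  L0 → S/S/S on L0; bus BusRd; mem=30
  op15 P2: store L1 := 47 → I/I/M on L1; bus BusRdX Flush; mem=61
  op16 P0: load  L1 → S/I/O on L1; bus BusRd; mem=61
  op17 P1: store L0 := 51 → I/M/I on L0; bus BusUpgr; mem=30
  op18 P2: store L0 := 1 → I/I/M on L0; bus BusRdX Flush; mem=51
  op19 P0: load  L3 → S/I/O on L3; bus BusRd; mem=58
  op20 P0: store L2 := 38 → M/I/I on L2; bus BusRdX Flush; mem=95
  op21 P1: load  L3 → S/S/O on L3; bus BusRd; mem=58
  op22 P2: store L3 := 52 → I/I/M on L3; bus BusUpgr; mem=58
  op23 P0: load  L3 → S/I/O on L3; bus BusRd; mem=58

state = I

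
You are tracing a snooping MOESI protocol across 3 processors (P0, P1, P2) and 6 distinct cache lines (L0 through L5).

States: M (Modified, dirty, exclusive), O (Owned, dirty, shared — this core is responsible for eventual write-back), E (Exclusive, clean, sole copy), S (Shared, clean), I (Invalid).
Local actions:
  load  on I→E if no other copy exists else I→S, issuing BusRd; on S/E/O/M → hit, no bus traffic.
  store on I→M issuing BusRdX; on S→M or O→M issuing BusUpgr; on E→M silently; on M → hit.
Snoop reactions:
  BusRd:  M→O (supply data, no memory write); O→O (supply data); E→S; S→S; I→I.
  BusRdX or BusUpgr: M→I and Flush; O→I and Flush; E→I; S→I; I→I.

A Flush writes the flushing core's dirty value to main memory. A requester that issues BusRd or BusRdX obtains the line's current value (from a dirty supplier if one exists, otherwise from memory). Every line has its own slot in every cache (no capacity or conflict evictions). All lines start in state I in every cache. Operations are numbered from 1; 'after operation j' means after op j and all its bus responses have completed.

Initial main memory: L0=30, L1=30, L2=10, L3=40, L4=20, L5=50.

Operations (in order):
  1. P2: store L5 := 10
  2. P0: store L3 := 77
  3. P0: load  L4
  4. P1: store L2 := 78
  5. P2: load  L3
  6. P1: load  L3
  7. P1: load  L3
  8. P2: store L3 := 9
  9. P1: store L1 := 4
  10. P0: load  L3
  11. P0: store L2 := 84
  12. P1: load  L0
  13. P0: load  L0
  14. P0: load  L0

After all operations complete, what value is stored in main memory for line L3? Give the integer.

memory[L3] = 77

[1] P2: store L5 := 10 | P0:I, P1:I, P2:M(10) | bus: BusRdX
[2] P0: store L3 := 77 | P0:M(77), P1:I, P2:I | bus: BusRdX
[3] P0: load  L4 | P0:E(20), P1:I, P2:I | bus: BusRd
[4] P1: store L2 := 78 | P0:I, P1:M(78), P2:I | bus: BusRdX
[5] P2: load  L3 | P0:O(77), P1:I, P2:S(77) | bus: BusRd
[6] P1: load  L3 | P0:O(77), P1:S(77), P2:S(77) | bus: BusRd
[7] P1: load  L3 | P0:O(77), P1:S(77), P2:S(77) | bus: none
[8] P2: store L3 := 9 | P0:I, P1:I, P2:M(9) | bus: BusUpgr,Flush
[9] P1: store L1 := 4 | P0:I, P1:M(4), P2:I | bus: BusRdX
[10] P0: load  L3 | P0:S(9), P1:I, P2:O(9) | bus: BusRd
[11] P0: store L2 := 84 | P0:M(84), P1:I, P2:I | bus: BusRdX,Flush
[12] P1: load  L0 | P0:I, P1:E(30), P2:I | bus: BusRd
[13] P0: load  L0 | P0:S(30), P1:S(30), P2:I | bus: BusRd
[14] P0: load  L0 | P0:S(30), P1:S(30), P2:I | bus: none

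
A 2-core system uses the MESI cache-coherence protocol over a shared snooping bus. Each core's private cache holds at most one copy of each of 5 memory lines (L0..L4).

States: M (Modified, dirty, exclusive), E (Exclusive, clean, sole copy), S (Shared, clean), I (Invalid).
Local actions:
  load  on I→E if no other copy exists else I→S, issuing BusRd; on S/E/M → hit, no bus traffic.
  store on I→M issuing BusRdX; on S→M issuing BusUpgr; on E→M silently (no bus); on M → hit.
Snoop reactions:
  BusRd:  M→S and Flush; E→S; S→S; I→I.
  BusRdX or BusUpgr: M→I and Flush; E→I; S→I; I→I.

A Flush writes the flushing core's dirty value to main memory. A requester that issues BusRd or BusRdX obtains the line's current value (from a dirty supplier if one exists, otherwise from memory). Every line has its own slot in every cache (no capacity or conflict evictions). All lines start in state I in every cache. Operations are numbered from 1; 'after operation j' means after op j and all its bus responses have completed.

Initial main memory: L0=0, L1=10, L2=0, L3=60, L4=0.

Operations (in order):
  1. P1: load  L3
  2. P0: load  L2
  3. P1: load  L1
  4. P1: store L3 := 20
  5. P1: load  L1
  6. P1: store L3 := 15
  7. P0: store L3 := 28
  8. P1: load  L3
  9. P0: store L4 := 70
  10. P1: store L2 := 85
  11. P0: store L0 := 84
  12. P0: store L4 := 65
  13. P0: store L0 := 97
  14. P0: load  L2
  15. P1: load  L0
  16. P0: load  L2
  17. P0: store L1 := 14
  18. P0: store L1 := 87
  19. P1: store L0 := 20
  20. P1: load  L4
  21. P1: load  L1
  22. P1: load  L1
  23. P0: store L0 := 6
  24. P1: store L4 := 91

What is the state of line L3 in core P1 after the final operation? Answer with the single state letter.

  op1 P1: load  L3 → I/E on L3; bus BusRd; mem=60
  op2 P0: load  L2 → E/I on L2; bus BusRd; mem=0
  op3 P1: load  L1 → I/E on L1; bus BusRd; mem=10
  op4 P1: store L3 := 20 → I/M on L3; bus (none); mem=60
  op5 P1: load  L1 → I/E on L1; bus (none); mem=10
  op6 P1: store L3 := 15 → I/M on L3; bus (none); mem=60
  op7 P0: store L3 := 28 → M/I on L3; bus BusRdX Flush; mem=15
  op8 P1: load  L3 → S/S on L3; bus BusRd Flush; mem=28
  op9 P0: store L4 := 70 → M/I on L4; bus BusRdX; mem=0
  op10 P1: store L2 := 85 → I/M on L2; bus BusRdX; mem=0
  op11 P0: store L0 := 84 → M/I on L0; bus BusRdX; mem=0
  op12 P0: store L4 := 65 → M/I on L4; bus (none); mem=0
  op13 P0: store L0 := 97 → M/I on L0; bus (none); mem=0
  op14 P0: load  L2 → S/S on L2; bus BusRd Flush; mem=85
  op15 P1: load  L0 → S/S on L0; bus BusRd Flush; mem=97
  op16 P0: load  L2 → S/S on L2; bus (none); mem=85
  op17 P0: store L1 := 14 → M/I on L1; bus BusRdX; mem=10
  op18 P0: store L1 := 87 → M/I on L1; bus (none); mem=10
  op19 P1: store L0 := 20 → I/M on L0; bus BusUpgr; mem=97
  op20 P1: load  L4 → S/S on L4; bus BusRd Flush; mem=65
  op21 P1: load  L1 → S/S on L1; bus BusRd Flush; mem=87
  op22 P1: load  L1 → S/S on L1; bus (none); mem=87
  op23 P0: store L0 := 6 → M/I on L0; bus BusRdX Flush; mem=20
  op24 P1: store L4 := 91 → I/M on L4; bus BusUpgr; mem=65

state = S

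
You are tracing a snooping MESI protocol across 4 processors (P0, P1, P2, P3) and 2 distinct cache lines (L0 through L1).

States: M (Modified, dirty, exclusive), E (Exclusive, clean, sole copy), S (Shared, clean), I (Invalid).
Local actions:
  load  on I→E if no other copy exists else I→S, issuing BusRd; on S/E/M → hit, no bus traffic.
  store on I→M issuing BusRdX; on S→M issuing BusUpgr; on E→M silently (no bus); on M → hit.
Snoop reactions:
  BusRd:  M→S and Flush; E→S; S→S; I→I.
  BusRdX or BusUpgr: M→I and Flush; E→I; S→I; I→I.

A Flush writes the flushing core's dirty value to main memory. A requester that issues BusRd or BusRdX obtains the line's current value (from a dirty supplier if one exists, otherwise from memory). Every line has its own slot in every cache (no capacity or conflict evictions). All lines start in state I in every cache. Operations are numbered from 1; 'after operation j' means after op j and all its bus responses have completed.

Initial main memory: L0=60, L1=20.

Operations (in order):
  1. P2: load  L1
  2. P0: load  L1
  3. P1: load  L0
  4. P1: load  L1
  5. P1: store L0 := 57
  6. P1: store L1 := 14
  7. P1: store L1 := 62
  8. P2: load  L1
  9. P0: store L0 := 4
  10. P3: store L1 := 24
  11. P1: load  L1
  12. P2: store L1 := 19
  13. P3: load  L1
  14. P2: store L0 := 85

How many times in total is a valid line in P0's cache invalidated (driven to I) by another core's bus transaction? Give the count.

[1] P2: load  L1 | P0:I, P1:I, P2:E(20), P3:I | bus: BusRd
[2] P0: load  L1 | P0:S(20), P1:I, P2:S(20), P3:I | bus: BusRd
[3] P1: load  L0 | P0:I, P1:E(60), P2:I, P3:I | bus: BusRd
[4] P1: load  L1 | P0:S(20), P1:S(20), P2:S(20), P3:I | bus: BusRd
[5] P1: store L0 := 57 | P0:I, P1:M(57), P2:I, P3:I | bus: none
[6] P1: store L1 := 14 | P0:I, P1:M(14), P2:I, P3:I | bus: BusUpgr
[7] P1: store L1 := 62 | P0:I, P1:M(62), P2:I, P3:I | bus: none
[8] P2: load  L1 | P0:I, P1:S(62), P2:S(62), P3:I | bus: BusRd,Flush
[9] P0: store L0 := 4 | P0:M(4), P1:I, P2:I, P3:I | bus: BusRdX,Flush
[10] P3: store L1 := 24 | P0:I, P1:I, P2:I, P3:M(24) | bus: BusRdX
[11] P1: load  L1 | P0:I, P1:S(24), P2:I, P3:S(24) | bus: BusRd,Flush
[12] P2: store L1 := 19 | P0:I, P1:I, P2:M(19), P3:I | bus: BusRdX
[13] P3: load  L1 | P0:I, P1:I, P2:S(19), P3:S(19) | bus: BusRd,Flush
[14] P2: store L0 := 85 | P0:I, P1:I, P2:M(85), P3:I | bus: BusRdX,Flush

invalidations = 2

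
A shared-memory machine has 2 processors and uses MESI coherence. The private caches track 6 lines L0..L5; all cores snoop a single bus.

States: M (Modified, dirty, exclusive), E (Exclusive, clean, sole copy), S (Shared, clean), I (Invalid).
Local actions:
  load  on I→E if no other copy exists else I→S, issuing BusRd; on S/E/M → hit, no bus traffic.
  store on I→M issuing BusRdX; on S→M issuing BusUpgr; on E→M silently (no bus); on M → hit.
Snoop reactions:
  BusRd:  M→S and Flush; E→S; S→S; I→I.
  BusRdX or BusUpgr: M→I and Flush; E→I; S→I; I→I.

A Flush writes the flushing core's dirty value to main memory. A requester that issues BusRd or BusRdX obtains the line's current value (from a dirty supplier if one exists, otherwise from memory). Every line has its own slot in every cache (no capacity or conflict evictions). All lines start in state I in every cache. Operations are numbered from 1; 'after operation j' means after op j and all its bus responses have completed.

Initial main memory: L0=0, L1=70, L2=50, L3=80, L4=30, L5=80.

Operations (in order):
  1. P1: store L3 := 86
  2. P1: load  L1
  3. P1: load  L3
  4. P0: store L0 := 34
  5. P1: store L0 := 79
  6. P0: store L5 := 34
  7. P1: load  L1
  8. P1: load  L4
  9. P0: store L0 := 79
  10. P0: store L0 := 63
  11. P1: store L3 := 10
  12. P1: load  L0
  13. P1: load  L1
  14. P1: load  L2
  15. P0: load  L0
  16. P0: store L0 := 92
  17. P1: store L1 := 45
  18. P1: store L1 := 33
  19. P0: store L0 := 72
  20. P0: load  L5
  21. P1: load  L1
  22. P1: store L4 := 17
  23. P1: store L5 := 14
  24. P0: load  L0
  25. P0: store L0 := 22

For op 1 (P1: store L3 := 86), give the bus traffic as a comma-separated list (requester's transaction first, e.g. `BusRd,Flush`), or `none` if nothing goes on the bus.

bus = BusRdX

step 1: P1: store L3 := 86  ⟶  IM  (L3)  txn=BusRdX  M[L3]=80
step 2: P1: load  L1  ⟶  IE  (L1)  txn=BusRd  M[L1]=70
step 3: P1: load  L3  ⟶  IM  (L3)  txn=∅  M[L3]=80
step 4: P0: store L0 := 34  ⟶  MI  (L0)  txn=BusRdX  M[L0]=0
step 5: P1: store L0 := 79  ⟶  IM  (L0)  txn=BusRdX+Flush  M[L0]=34
step 6: P0: store L5 := 34  ⟶  MI  (L5)  txn=BusRdX  M[L5]=80
step 7: P1: load  L1  ⟶  IE  (L1)  txn=∅  M[L1]=70
step 8: P1: load  L4  ⟶  IE  (L4)  txn=BusRd  M[L4]=30
step 9: P0: store L0 := 79  ⟶  MI  (L0)  txn=BusRdX+Flush  M[L0]=79
step 10: P0: store L0 := 63  ⟶  MI  (L0)  txn=∅  M[L0]=79
step 11: P1: store L3 := 10  ⟶  IM  (L3)  txn=∅  M[L3]=80
step 12: P1: load  L0  ⟶  SS  (L0)  txn=BusRd+Flush  M[L0]=63
step 13: P1: load  L1  ⟶  IE  (L1)  txn=∅  M[L1]=70
step 14: P1: load  L2  ⟶  IE  (L2)  txn=BusRd  M[L2]=50
step 15: P0: load  L0  ⟶  SS  (L0)  txn=∅  M[L0]=63
step 16: P0: store L0 := 92  ⟶  MI  (L0)  txn=BusUpgr  M[L0]=63
step 17: P1: store L1 := 45  ⟶  IM  (L1)  txn=∅  M[L1]=70
step 18: P1: store L1 := 33  ⟶  IM  (L1)  txn=∅  M[L1]=70
step 19: P0: store L0 := 72  ⟶  MI  (L0)  txn=∅  M[L0]=63
step 20: P0: load  L5  ⟶  MI  (L5)  txn=∅  M[L5]=80
step 21: P1: load  L1  ⟶  IM  (L1)  txn=∅  M[L1]=70
step 22: P1: store L4 := 17  ⟶  IM  (L4)  txn=∅  M[L4]=30
step 23: P1: store L5 := 14  ⟶  IM  (L5)  txn=BusRdX+Flush  M[L5]=34
step 24: P0: load  L0  ⟶  MI  (L0)  txn=∅  M[L0]=63
step 25: P0: store L0 := 22  ⟶  MI  (L0)  txn=∅  M[L0]=63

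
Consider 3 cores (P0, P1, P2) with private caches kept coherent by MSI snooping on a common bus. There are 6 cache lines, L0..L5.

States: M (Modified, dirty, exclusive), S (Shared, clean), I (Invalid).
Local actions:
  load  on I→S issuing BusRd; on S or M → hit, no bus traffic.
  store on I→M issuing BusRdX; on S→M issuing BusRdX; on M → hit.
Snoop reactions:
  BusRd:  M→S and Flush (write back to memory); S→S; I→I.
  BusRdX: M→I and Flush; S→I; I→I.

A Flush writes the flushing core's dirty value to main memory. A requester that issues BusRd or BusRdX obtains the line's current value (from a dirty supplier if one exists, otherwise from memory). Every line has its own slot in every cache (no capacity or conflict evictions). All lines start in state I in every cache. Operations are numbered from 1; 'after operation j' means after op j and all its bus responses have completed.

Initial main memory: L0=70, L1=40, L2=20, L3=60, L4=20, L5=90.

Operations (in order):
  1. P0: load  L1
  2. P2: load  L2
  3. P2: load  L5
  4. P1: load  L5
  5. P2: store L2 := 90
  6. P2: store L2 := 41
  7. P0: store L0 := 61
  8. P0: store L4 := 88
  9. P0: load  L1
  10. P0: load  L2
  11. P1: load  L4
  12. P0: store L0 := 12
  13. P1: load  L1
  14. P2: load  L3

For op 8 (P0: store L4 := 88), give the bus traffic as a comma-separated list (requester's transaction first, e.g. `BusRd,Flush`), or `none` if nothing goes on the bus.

1. P0: load  L1  bus=[BusRd]  L1: P0=S P1=I P2=I  mem[L1]=40
2. P2: load  L2  bus=[BusRd]  L2: P0=I P1=I P2=S  mem[L2]=20
3. P2: load  L5  bus=[BusRd]  L5: P0=I P1=I P2=S  mem[L5]=90
4. P1: load  L5  bus=[BusRd]  L5: P0=I P1=S P2=S  mem[L5]=90
5. P2: store L2 := 90  bus=[BusRdX]  L2: P0=I P1=I P2=M  mem[L2]=20
6. P2: store L2 := 41  bus=[-]  L2: P0=I P1=I P2=M  mem[L2]=20
7. P0: store L0 := 61  bus=[BusRdX]  L0: P0=M P1=I P2=I  mem[L0]=70
8. P0: store L4 := 88  bus=[BusRdX]  L4: P0=M P1=I P2=I  mem[L4]=20
9. P0: load  L1  bus=[-]  L1: P0=S P1=I P2=I  mem[L1]=40
10. P0: load  L2  bus=[BusRd,Flush]  L2: P0=S P1=I P2=S  mem[L2]=41
11. P1: load  L4  bus=[BusRd,Flush]  L4: P0=S P1=S P2=I  mem[L4]=88
12. P0: store L0 := 12  bus=[-]  L0: P0=M P1=I P2=I  mem[L0]=70
13. P1: load  L1  bus=[BusRd]  L1: P0=S P1=S P2=I  mem[L1]=40
14. P2: load  L3  bus=[BusRd]  L3: P0=I P1=I P2=S  mem[L3]=60

bus = BusRdX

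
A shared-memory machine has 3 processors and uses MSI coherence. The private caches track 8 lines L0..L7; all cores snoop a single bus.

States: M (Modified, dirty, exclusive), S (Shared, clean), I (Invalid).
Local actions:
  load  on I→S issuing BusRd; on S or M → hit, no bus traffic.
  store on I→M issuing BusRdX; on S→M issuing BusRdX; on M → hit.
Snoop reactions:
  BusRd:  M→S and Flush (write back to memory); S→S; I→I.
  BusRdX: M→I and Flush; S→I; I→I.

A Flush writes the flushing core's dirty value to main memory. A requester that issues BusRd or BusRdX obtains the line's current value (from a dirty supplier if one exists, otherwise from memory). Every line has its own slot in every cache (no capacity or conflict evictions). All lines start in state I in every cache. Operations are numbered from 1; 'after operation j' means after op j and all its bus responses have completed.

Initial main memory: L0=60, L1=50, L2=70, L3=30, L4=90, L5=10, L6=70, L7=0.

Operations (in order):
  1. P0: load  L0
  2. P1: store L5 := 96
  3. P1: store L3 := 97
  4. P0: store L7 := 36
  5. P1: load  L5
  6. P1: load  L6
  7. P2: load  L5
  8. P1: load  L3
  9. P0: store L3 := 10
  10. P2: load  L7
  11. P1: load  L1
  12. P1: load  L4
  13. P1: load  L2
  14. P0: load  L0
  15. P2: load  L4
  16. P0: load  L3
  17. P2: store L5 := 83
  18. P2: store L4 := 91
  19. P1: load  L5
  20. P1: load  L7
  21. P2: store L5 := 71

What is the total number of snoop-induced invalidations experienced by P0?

[1] P0: load  L0 | P0:S(60), P1:I, P2:I | bus: BusRd
[2] P1: store L5 := 96 | P0:I, P1:M(96), P2:I | bus: BusRdX
[3] P1: store L3 := 97 | P0:I, P1:M(97), P2:I | bus: BusRdX
[4] P0: store L7 := 36 | P0:M(36), P1:I, P2:I | bus: BusRdX
[5] P1: load  L5 | P0:I, P1:M(96), P2:I | bus: none
[6] P1: load  L6 | P0:I, P1:S(70), P2:I | bus: BusRd
[7] P2: load  L5 | P0:I, P1:S(96), P2:S(96) | bus: BusRd,Flush
[8] P1: load  L3 | P0:I, P1:M(97), P2:I | bus: none
[9] P0: store L3 := 10 | P0:M(10), P1:I, P2:I | bus: BusRdX,Flush
[10] P2: load  L7 | P0:S(36), P1:I, P2:S(36) | bus: BusRd,Flush
[11] P1: load  L1 | P0:I, P1:S(50), P2:I | bus: BusRd
[12] P1: load  L4 | P0:I, P1:S(90), P2:I | bus: BusRd
[13] P1: load  L2 | P0:I, P1:S(70), P2:I | bus: BusRd
[14] P0: load  L0 | P0:S(60), P1:I, P2:I | bus: none
[15] P2: load  L4 | P0:I, P1:S(90), P2:S(90) | bus: BusRd
[16] P0: load  L3 | P0:M(10), P1:I, P2:I | bus: none
[17] P2: store L5 := 83 | P0:I, P1:I, P2:M(83) | bus: BusRdX
[18] P2: store L4 := 91 | P0:I, P1:I, P2:M(91) | bus: BusRdX
[19] P1: load  L5 | P0:I, P1:S(83), P2:S(83) | bus: BusRd,Flush
[20] P1: load  L7 | P0:S(36), P1:S(36), P2:S(36) | bus: BusRd
[21] P2: store L5 := 71 | P0:I, P1:I, P2:M(71) | bus: BusRdX

invalidations = 0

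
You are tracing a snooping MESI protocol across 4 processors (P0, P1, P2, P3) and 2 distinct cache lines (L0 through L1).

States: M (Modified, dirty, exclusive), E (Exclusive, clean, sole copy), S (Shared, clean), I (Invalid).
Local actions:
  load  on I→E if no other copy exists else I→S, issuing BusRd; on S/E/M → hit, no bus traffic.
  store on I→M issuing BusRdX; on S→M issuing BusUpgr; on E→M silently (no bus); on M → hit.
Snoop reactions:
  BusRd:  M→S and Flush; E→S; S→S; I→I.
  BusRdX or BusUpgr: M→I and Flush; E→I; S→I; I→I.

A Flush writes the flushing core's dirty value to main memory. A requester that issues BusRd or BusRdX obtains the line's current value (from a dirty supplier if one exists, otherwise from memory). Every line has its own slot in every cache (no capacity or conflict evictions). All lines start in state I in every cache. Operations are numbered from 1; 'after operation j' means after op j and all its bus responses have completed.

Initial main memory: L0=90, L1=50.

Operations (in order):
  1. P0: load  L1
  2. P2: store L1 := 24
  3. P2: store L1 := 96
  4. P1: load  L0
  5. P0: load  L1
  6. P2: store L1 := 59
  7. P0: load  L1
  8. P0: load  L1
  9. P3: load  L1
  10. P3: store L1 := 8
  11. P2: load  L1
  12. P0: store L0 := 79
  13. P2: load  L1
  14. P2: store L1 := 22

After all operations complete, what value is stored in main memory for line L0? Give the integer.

1. P0: load  L1  bus=[BusRd]  L1: P0=E P1=I P2=I P3=I  mem[L1]=50
2. P2: store L1 := 24  bus=[BusRdX]  L1: P0=I P1=I P2=M P3=I  mem[L1]=50
3. P2: store L1 := 96  bus=[-]  L1: P0=I P1=I P2=M P3=I  mem[L1]=50
4. P1: load  L0  bus=[BusRd]  L0: P0=I P1=E P2=I P3=I  mem[L0]=90
5. P0: load  L1  bus=[BusRd,Flush]  L1: P0=S P1=I P2=S P3=I  mem[L1]=96
6. P2: store L1 := 59  bus=[BusUpgr]  L1: P0=I P1=I P2=M P3=I  mem[L1]=96
7. P0: load  L1  bus=[BusRd,Flush]  L1: P0=S P1=I P2=S P3=I  mem[L1]=59
8. P0: load  L1  bus=[-]  L1: P0=S P1=I P2=S P3=I  mem[L1]=59
9. P3: load  L1  bus=[BusRd]  L1: P0=S P1=I P2=S P3=S  mem[L1]=59
10. P3: store L1 := 8  bus=[BusUpgr]  L1: P0=I P1=I P2=I P3=M  mem[L1]=59
11. P2: load  L1  bus=[BusRd,Flush]  L1: P0=I P1=I P2=S P3=S  mem[L1]=8
12. P0: store L0 := 79  bus=[BusRdX]  L0: P0=M P1=I P2=I P3=I  mem[L0]=90
13. P2: load  L1  bus=[-]  L1: P0=I P1=I P2=S P3=S  mem[L1]=8
14. P2: store L1 := 22  bus=[BusUpgr]  L1: P0=I P1=I P2=M P3=I  mem[L1]=8

memory[L0] = 90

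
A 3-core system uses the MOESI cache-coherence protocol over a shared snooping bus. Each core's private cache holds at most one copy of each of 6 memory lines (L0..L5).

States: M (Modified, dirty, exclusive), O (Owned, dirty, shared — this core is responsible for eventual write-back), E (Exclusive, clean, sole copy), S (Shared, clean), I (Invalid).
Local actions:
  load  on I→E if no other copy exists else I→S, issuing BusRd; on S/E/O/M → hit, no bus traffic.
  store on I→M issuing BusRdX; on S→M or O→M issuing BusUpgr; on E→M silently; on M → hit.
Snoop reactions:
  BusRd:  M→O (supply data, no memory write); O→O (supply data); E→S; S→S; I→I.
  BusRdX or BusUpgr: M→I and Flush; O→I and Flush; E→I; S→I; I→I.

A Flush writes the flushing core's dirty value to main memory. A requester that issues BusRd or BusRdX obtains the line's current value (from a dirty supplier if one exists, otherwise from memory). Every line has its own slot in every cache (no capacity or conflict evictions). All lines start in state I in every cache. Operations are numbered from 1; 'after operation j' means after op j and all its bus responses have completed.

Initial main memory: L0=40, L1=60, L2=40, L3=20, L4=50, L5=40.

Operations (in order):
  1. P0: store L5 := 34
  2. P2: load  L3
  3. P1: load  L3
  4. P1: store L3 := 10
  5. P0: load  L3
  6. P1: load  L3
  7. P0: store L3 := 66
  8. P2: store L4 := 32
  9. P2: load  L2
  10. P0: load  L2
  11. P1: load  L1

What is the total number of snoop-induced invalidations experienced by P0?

invalidations = 0

1. P0: store L5 := 34  bus=[BusRdX]  L5: P0=M P1=I P2=I  mem[L5]=40
2. P2: load  L3  bus=[BusRd]  L3: P0=I P1=I P2=E  mem[L3]=20
3. P1: load  L3  bus=[BusRd]  L3: P0=I P1=S P2=S  mem[L3]=20
4. P1: store L3 := 10  bus=[BusUpgr]  L3: P0=I P1=M P2=I  mem[L3]=20
5. P0: load  L3  bus=[BusRd]  L3: P0=S P1=O P2=I  mem[L3]=20
6. P1: load  L3  bus=[-]  L3: P0=S P1=O P2=I  mem[L3]=20
7. P0: store L3 := 66  bus=[BusUpgr,Flush]  L3: P0=M P1=I P2=I  mem[L3]=10
8. P2: store L4 := 32  bus=[BusRdX]  L4: P0=I P1=I P2=M  mem[L4]=50
9. P2: load  L2  bus=[BusRd]  L2: P0=I P1=I P2=E  mem[L2]=40
10. P0: load  L2  bus=[BusRd]  L2: P0=S P1=I P2=S  mem[L2]=40
11. P1: load  L1  bus=[BusRd]  L1: P0=I P1=E P2=I  mem[L1]=60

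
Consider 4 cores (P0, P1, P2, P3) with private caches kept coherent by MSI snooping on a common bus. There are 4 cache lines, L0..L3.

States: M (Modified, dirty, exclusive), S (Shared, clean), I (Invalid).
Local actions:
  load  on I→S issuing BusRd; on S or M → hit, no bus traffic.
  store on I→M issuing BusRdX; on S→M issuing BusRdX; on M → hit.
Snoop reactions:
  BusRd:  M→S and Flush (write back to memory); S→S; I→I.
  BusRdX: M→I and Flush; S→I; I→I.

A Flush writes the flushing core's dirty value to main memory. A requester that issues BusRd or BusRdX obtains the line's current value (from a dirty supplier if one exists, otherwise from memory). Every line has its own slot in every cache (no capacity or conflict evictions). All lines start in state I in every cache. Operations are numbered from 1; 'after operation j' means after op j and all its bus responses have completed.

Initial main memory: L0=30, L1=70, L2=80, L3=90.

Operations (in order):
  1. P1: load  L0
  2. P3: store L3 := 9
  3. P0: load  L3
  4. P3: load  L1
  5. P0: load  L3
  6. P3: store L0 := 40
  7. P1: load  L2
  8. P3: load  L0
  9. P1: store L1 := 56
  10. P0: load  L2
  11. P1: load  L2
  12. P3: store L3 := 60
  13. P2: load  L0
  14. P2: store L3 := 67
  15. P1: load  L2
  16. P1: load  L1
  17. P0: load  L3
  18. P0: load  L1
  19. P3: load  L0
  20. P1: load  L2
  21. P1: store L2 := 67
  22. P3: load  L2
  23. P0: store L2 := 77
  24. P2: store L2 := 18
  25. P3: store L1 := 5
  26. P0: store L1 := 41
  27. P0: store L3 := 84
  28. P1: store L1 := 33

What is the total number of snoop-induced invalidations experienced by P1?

1. P1: load  L0  bus=[BusRd]  L0: P0=I P1=S P2=I P3=I  mem[L0]=30
2. P3: store L3 := 9  bus=[BusRdX]  L3: P0=I P1=I P2=I P3=M  mem[L3]=90
3. P0: load  L3  bus=[BusRd,Flush]  L3: P0=S P1=I P2=I P3=S  mem[L3]=9
4. P3: load  L1  bus=[BusRd]  L1: P0=I P1=I P2=I P3=S  mem[L1]=70
5. P0: load  L3  bus=[-]  L3: P0=S P1=I P2=I P3=S  mem[L3]=9
6. P3: store L0 := 40  bus=[BusRdX]  L0: P0=I P1=I P2=I P3=M  mem[L0]=30
7. P1: load  L2  bus=[BusRd]  L2: P0=I P1=S P2=I P3=I  mem[L2]=80
8. P3: load  L0  bus=[-]  L0: P0=I P1=I P2=I P3=M  mem[L0]=30
9. P1: store L1 := 56  bus=[BusRdX]  L1: P0=I P1=M P2=I P3=I  mem[L1]=70
10. P0: load  L2  bus=[BusRd]  L2: P0=S P1=S P2=I P3=I  mem[L2]=80
11. P1: load  L2  bus=[-]  L2: P0=S P1=S P2=I P3=I  mem[L2]=80
12. P3: store L3 := 60  bus=[BusRdX]  L3: P0=I P1=I P2=I P3=M  mem[L3]=9
13. P2: load  L0  bus=[BusRd,Flush]  L0: P0=I P1=I P2=S P3=S  mem[L0]=40
14. P2: store L3 := 67  bus=[BusRdX,Flush]  L3: P0=I P1=I P2=M P3=I  mem[L3]=60
15. P1: load  L2  bus=[-]  L2: P0=S P1=S P2=I P3=I  mem[L2]=80
16. P1: load  L1  bus=[-]  L1: P0=I P1=M P2=I P3=I  mem[L1]=70
17. P0: load  L3  bus=[BusRd,Flush]  L3: P0=S P1=I P2=S P3=I  mem[L3]=67
18. P0: load  L1  bus=[BusRd,Flush]  L1: P0=S P1=S P2=I P3=I  mem[L1]=56
19. P3: load  L0  bus=[-]  L0: P0=I P1=I P2=S P3=S  mem[L0]=40
20. P1: load  L2  bus=[-]  L2: P0=S P1=S P2=I P3=I  mem[L2]=80
21. P1: store L2 := 67  bus=[BusRdX]  L2: P0=I P1=M P2=I P3=I  mem[L2]=80
22. P3: load  L2  bus=[BusRd,Flush]  L2: P0=I P1=S P2=I P3=S  mem[L2]=67
23. P0: store L2 := 77  bus=[BusRdX]  L2: P0=M P1=I P2=I P3=I  mem[L2]=67
24. P2: store L2 := 18  bus=[BusRdX,Flush]  L2: P0=I P1=I P2=M P3=I  mem[L2]=77
25. P3: store L1 := 5  bus=[BusRdX]  L1: P0=I P1=I P2=I P3=M  mem[L1]=56
26. P0: store L1 := 41  bus=[BusRdX,Flush]  L1: P0=M P1=I P2=I P3=I  mem[L1]=5
27. P0: store L3 := 84  bus=[BusRdX]  L3: P0=M P1=I P2=I P3=I  mem[L3]=67
28. P1: store L1 := 33  bus=[BusRdX,Flush]  L1: P0=I P1=M P2=I P3=I  mem[L1]=41

invalidations = 3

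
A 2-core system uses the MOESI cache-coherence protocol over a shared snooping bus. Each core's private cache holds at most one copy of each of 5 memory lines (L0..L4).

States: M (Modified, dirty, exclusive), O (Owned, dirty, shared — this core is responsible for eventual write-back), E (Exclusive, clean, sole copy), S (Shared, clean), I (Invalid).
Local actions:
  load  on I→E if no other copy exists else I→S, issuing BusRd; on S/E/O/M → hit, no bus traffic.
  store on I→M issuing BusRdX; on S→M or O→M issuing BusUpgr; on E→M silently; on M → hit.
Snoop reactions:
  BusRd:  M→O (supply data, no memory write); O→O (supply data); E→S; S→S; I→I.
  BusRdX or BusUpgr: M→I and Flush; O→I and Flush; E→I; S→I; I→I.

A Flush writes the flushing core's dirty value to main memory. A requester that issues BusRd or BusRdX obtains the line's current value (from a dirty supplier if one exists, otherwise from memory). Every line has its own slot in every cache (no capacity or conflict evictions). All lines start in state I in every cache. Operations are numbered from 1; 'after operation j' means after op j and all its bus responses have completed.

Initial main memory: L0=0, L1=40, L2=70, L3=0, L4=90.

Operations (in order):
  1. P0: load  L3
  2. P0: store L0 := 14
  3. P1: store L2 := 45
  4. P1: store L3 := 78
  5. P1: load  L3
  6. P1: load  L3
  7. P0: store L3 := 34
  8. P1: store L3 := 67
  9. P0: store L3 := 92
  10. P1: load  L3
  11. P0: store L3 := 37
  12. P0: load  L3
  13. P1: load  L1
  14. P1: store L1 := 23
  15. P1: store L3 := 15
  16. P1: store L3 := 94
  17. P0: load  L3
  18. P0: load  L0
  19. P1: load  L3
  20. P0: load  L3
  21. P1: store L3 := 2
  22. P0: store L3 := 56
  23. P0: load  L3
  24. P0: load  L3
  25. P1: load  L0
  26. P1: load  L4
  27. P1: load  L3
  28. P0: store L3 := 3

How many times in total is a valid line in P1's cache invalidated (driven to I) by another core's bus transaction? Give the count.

step 1: P0: load  L3  ⟶  EI  (L3)  txn=BusRd  M[L3]=0
step 2: P0: store L0 := 14  ⟶  MI  (L0)  txn=BusRdX  M[L0]=0
step 3: P1: store L2 := 45  ⟶  IM  (L2)  txn=BusRdX  M[L2]=70
step 4: P1: store L3 := 78  ⟶  IM  (L3)  txn=BusRdX  M[L3]=0
step 5: P1: load  L3  ⟶  IM  (L3)  txn=∅  M[L3]=0
step 6: P1: load  L3  ⟶  IM  (L3)  txn=∅  M[L3]=0
step 7: P0: store L3 := 34  ⟶  MI  (L3)  txn=BusRdX+Flush  M[L3]=78
step 8: P1: store L3 := 67  ⟶  IM  (L3)  txn=BusRdX+Flush  M[L3]=34
step 9: P0: store L3 := 92  ⟶  MI  (L3)  txn=BusRdX+Flush  M[L3]=67
step 10: P1: load  L3  ⟶  OS  (L3)  txn=BusRd  M[L3]=67
step 11: P0: store L3 := 37  ⟶  MI  (L3)  txn=BusUpgr  M[L3]=67
step 12: P0: load  L3  ⟶  MI  (L3)  txn=∅  M[L3]=67
step 13: P1: load  L1  ⟶  IE  (L1)  txn=BusRd  M[L1]=40
step 14: P1: store L1 := 23  ⟶  IM  (L1)  txn=∅  M[L1]=40
step 15: P1: store L3 := 15  ⟶  IM  (L3)  txn=BusRdX+Flush  M[L3]=37
step 16: P1: store L3 := 94  ⟶  IM  (L3)  txn=∅  M[L3]=37
step 17: P0: load  L3  ⟶  SO  (L3)  txn=BusRd  M[L3]=37
step 18: P0: load  L0  ⟶  MI  (L0)  txn=∅  M[L0]=0
step 19: P1: load  L3  ⟶  SO  (L3)  txn=∅  M[L3]=37
step 20: P0: load  L3  ⟶  SO  (L3)  txn=∅  M[L3]=37
step 21: P1: store L3 := 2  ⟶  IM  (L3)  txn=BusUpgr  M[L3]=37
step 22: P0: store L3 := 56  ⟶  MI  (L3)  txn=BusRdX+Flush  M[L3]=2
step 23: P0: load  L3  ⟶  MI  (L3)  txn=∅  M[L3]=2
step 24: P0: load  L3  ⟶  MI  (L3)  txn=∅  M[L3]=2
step 25: P1: load  L0  ⟶  OS  (L0)  txn=BusRd  M[L0]=0
step 26: P1: load  L4  ⟶  IE  (L4)  txn=BusRd  M[L4]=90
step 27: P1: load  L3  ⟶  OS  (L3)  txn=BusRd  M[L3]=2
step 28: P0: store L3 := 3  ⟶  MI  (L3)  txn=BusUpgr  M[L3]=2

invalidations = 5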